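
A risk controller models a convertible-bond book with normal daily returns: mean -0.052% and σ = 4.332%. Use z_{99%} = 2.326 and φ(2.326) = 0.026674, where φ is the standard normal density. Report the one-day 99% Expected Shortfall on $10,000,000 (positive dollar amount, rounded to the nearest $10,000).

$1,160,000

Tail multiplier: φ(z)/(1−α) = 0.026674 / 0.01 = 2.667.
ES = −(-0.052%) + 4.332% × 2.667 = 11.605%.
On $10,000,000: 0.11605 × $10,000,000 = $1,160,500.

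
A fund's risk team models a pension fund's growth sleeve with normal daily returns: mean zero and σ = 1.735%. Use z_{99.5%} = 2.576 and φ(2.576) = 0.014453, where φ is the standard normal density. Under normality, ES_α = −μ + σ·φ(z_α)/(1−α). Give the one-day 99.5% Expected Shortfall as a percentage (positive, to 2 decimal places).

5.02%

Tail multiplier: φ(z)/(1−α) = 0.014453 / 0.005 = 2.891.
ES = 1.735% × 2.891 = 5.016%.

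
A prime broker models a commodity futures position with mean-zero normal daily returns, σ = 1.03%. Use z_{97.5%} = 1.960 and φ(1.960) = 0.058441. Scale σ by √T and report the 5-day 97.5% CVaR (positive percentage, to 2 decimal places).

σ_{5d} = 1.03% × √5 = 2.303%.
ES multiplier = φ(z)/(1−α) = 0.058441/0.025 = 2.338.
ES = 2.303% × 2.338 = 5.384%.

5.38%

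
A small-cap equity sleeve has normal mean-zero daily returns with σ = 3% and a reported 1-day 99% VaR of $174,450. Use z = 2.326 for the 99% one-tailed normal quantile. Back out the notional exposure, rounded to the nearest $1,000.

$2,500,000

VaR as a fraction of value: z·σ = 2.326 × 3% = 6.978%.
Position = $174,450 / 0.06978 = $2,500,000.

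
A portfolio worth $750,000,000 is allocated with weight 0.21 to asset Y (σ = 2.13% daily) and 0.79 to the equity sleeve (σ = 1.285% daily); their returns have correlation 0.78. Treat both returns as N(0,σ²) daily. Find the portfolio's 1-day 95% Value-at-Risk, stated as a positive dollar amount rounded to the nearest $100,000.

σ_p² = 0.21²·2.13² + 0.79²·1.285² + 2·0.78·0.21·0.79·2.13·1.285 = 1.9390 (%²).
σ_p = √1.9390 = 1.392%.
At 95%, z = 1.645.
VaR = 1.645 × 1.392% = 2.290%; on $750,000,000 that is $17,175,000.

$17,200,000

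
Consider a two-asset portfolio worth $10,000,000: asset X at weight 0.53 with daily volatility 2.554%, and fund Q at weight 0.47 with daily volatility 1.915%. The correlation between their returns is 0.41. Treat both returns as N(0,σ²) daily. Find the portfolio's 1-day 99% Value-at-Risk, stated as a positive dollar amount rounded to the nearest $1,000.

$444,000

σ_p² = 0.53²·2.554² + 0.47²·1.915² + 2·0.41·0.53·0.47·2.554·1.915 = 3.6414 (%²).
σ_p = √3.6414 = 1.908%.
At 99%, z = 2.326.
VaR = 2.326 × 1.908% = 4.438%; on $10,000,000 that is $443,800.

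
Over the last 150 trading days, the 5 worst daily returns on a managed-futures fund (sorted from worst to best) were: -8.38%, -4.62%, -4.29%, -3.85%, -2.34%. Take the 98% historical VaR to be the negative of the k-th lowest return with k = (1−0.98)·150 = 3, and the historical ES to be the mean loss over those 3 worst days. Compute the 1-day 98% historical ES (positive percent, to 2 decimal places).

The 3 worst returns sum to -17.29%.
ES = −(-17.29%) / 3 = 5.7633…% ≈ 5.76%.

5.76%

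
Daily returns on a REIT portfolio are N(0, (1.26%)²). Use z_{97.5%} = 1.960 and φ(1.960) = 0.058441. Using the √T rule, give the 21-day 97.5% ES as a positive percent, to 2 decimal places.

σ_{21d} = 1.26% × √21 = 5.774%.
ES multiplier = φ(z)/(1−α) = 0.058441/0.025 = 2.338.
ES = 5.774% × 2.338 = 13.500%.

13.50%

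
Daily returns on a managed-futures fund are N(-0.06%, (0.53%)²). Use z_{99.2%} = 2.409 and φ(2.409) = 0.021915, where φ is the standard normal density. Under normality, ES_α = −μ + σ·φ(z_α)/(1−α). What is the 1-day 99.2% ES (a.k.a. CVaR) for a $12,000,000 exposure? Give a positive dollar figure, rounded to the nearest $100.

$181,400

Tail multiplier: φ(z)/(1−α) = 0.021915 / 0.008 = 2.739.
ES = −(-0.06%) + 0.53% × 2.739 = 1.512%.
On $12,000,000: 0.01512 × $12,000,000 = $181,440.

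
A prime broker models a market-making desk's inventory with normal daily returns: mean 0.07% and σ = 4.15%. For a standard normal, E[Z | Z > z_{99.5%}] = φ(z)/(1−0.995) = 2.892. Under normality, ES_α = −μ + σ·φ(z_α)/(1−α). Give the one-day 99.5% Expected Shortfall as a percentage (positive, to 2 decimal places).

ES = −(0.07%) + 4.15% × 2.892 = 11.932%.

11.93%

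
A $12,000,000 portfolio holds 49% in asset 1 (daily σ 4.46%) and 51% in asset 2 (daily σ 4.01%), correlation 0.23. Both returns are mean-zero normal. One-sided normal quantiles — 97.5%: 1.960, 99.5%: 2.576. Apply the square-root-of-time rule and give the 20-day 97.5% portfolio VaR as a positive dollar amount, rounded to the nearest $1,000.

σ_p = √(0.49²·4.46² + 0.51²·4.01² + 2·0.23·0.49·0.51·4.46·4.01) = 3.319%.
σ_{20d} = 3.319% × √20 = 14.843%.
VaR = 1.960 × 14.843% = 29.092%; on $12,000,000 that is $3,491,040.

$3,491,000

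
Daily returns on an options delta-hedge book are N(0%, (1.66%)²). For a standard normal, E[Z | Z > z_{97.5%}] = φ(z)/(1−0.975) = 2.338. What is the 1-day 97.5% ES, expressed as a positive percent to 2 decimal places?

ES = 1.66% × 2.338 = 3.881%.

3.88%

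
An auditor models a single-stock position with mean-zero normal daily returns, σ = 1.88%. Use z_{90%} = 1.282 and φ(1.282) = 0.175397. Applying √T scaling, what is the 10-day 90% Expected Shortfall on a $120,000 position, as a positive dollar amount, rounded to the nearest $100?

σ_{10d} = 1.88% × √10 = 5.945%.
ES multiplier = φ(z)/(1−α) = 0.175397/0.1 = 1.754.
ES = 5.945% × 1.754 = 10.428%; on $120,000: $12,514.

$12,500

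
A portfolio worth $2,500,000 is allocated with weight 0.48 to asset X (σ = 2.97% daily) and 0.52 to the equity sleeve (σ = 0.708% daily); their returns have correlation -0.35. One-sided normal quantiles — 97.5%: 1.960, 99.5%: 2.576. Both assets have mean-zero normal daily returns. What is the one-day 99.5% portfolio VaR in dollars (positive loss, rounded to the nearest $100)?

σ_p² = 0.48²·2.97² + 0.52²·0.708² + 2·-0.35·0.48·0.52·2.97·0.708 = 1.8005 (%²).
σ_p = √1.8005 = 1.342%.
VaR = 2.576 × 1.342% = 3.457%; on $2,500,000 that is $86,425.

$86,400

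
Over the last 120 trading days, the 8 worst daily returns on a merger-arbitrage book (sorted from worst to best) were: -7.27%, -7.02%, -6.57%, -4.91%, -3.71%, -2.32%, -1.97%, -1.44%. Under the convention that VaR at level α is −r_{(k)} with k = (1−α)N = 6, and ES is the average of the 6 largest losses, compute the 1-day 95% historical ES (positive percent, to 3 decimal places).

The 6 worst returns sum to -31.80%.
ES = −(-31.80%) / 6 = 5.3% ≈ 5.300%.

5.300%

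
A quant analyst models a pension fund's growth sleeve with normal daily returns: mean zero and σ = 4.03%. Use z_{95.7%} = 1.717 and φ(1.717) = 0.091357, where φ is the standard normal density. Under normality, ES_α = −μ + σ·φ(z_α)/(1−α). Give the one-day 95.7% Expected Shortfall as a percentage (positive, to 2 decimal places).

8.56%

Tail multiplier: φ(z)/(1−α) = 0.091357 / 0.043 = 2.125.
ES = 4.03% × 2.125 = 8.564%.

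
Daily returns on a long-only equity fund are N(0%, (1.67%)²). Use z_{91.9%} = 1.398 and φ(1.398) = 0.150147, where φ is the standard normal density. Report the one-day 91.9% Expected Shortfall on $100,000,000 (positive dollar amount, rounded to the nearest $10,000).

$3,100,000

Tail multiplier: φ(z)/(1−α) = 0.150147 / 0.081 = 1.854.
ES = 1.67% × 1.854 = 3.096%.
On $100,000,000: 0.03096 × $100,000,000 = $3,096,000.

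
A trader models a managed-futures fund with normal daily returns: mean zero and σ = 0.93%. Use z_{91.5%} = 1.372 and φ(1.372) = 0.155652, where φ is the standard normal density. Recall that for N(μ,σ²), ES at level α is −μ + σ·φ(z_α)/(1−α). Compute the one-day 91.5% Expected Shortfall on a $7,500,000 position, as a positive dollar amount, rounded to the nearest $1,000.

$128,000

Tail multiplier: φ(z)/(1−α) = 0.155652 / 0.085 = 1.831.
ES = 0.93% × 1.831 = 1.703%.
On $7,500,000: 0.01703 × $7,500,000 = $127,725.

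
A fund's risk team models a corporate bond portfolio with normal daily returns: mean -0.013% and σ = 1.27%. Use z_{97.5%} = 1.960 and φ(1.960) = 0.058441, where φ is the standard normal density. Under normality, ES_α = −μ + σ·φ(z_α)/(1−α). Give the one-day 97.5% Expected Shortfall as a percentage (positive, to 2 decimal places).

Tail multiplier: φ(z)/(1−α) = 0.058441 / 0.025 = 2.338.
ES = −(-0.013%) + 1.27% × 2.338 = 2.982%.

2.98%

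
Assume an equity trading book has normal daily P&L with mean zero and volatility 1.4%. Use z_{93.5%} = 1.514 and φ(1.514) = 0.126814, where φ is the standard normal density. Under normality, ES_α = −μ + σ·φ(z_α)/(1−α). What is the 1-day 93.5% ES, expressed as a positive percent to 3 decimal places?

Tail multiplier: φ(z)/(1−α) = 0.126814 / 0.065 = 1.951.
ES = 1.4% × 1.951 = 2.731%.

2.731%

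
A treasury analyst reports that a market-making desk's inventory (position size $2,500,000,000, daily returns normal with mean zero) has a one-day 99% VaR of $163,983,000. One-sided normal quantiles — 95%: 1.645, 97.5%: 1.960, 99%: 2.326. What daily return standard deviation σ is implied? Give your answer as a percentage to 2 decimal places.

VaR as a fraction: $163,983,000 / $2,500,000,000 = 6.559%.
σ = VaR / z = 6.559% / 2.326 = 2.820%.

2.82%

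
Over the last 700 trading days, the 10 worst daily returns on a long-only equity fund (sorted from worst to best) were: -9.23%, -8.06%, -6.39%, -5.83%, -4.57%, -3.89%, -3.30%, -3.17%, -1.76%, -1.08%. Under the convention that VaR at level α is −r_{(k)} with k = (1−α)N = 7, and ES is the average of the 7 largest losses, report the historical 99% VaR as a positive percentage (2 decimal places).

k = 7; the 7th lowest return is -3.30%, so VaR = 3.30%.

3.30%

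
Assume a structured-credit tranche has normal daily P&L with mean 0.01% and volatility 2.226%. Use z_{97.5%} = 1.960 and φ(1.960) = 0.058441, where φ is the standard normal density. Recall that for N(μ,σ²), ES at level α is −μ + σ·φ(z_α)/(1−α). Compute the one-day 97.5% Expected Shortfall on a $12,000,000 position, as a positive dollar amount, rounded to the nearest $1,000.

Tail multiplier: φ(z)/(1−α) = 0.058441 / 0.025 = 2.338.
ES = −(0.01%) + 2.226% × 2.338 = 5.194%.
On $12,000,000: 0.05194 × $12,000,000 = $623,280.

$623,000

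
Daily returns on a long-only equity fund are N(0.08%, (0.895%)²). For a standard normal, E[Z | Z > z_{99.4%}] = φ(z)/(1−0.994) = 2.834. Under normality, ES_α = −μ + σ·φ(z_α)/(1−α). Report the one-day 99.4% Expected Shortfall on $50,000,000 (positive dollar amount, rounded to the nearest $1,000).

$1,228,000

ES = −(0.08%) + 0.895% × 2.834 = 2.456%.
On $50,000,000: 0.02456 × $50,000,000 = $1,228,000.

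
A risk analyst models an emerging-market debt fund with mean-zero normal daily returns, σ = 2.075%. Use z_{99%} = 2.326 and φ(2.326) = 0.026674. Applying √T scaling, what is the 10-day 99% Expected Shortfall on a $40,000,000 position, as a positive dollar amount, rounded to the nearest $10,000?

σ_{10d} = 2.075% × √10 = 6.562%.
ES multiplier = φ(z)/(1−α) = 0.026674/0.01 = 2.667.
ES = 6.562% × 2.667 = 17.501%; on $40,000,000: $7,000,400.

$7,000,000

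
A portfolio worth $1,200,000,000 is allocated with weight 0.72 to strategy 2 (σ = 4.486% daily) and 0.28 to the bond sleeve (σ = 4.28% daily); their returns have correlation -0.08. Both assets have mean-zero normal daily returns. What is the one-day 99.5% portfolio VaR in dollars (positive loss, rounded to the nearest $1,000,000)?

σ_p² = 0.72²·4.486² + 0.28²·4.28² + 2·-0.08·0.72·0.28·4.486·4.28 = 11.2492 (%²).
σ_p = √11.2492 = 3.354%.
At 99.5%, z = 2.576.
VaR = 2.576 × 3.354% = 8.640%; on $1,200,000,000 that is $103,680,000.

$104,000,000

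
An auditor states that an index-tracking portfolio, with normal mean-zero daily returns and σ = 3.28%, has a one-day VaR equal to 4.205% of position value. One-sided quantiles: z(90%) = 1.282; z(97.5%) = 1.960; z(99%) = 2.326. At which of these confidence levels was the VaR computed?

Implied z = VaR/σ = 4.205 / 3.28 = 1.282.
This matches z(90%) = 1.282.

90%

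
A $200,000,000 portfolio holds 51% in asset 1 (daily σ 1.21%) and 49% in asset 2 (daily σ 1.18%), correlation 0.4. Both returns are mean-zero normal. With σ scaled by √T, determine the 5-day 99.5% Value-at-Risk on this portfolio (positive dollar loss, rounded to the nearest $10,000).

$11,520,000

σ_p = √(0.51²·1.21² + 0.49²·1.18² + 2·0.4·0.51·0.49·1.21·1.18) = 1.000%.
σ_{5d} = 1.000% × √5 = 2.236%.
z(99.5%) = 2.576.
VaR = 2.576 × 2.236% = 5.760%; on $200,000,000 that is $11,520,000.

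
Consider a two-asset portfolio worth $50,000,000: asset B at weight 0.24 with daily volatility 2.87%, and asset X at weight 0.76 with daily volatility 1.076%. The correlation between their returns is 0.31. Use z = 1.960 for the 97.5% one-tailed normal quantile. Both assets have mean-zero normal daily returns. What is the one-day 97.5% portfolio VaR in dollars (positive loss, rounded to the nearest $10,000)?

σ_p² = 0.24²·2.87² + 0.76²·1.076² + 2·0.31·0.24·0.76·2.87·1.076 = 1.4924 (%²).
σ_p = √1.4924 = 1.222%.
VaR = 1.960 × 1.222% = 2.395%; on $50,000,000 that is $1,197,500.

$1,200,000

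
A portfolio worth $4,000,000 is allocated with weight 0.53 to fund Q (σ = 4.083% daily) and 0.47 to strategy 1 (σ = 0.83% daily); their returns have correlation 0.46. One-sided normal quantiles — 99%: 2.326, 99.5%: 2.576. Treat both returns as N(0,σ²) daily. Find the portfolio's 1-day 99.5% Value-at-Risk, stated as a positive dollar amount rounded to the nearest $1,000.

σ_p² = 0.53²·4.083² + 0.47²·0.83² + 2·0.46·0.53·0.47·4.083·0.83 = 5.6117 (%²).
σ_p = √5.6117 = 2.369%.
VaR = 2.576 × 2.369% = 6.103%; on $4,000,000 that is $244,120.

$244,000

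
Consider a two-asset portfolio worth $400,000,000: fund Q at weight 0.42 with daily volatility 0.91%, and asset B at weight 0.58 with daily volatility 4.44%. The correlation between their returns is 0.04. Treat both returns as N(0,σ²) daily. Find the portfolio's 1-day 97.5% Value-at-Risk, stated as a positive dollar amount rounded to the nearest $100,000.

σ_p² = 0.42²·0.91² + 0.58²·4.44² + 2·0.04·0.42·0.58·0.91·4.44 = 6.8565 (%²).
σ_p = √6.8565 = 2.618%.
At 97.5%, z = 1.960.
VaR = 1.960 × 2.618% = 5.131%; on $400,000,000 that is $20,524,000.

$20,500,000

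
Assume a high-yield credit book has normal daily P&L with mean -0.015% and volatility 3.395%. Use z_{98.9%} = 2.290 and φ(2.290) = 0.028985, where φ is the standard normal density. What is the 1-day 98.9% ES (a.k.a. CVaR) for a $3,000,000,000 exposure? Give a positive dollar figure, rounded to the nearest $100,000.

Tail multiplier: φ(z)/(1−α) = 0.028985 / 0.011 = 2.635.
ES = −(-0.015%) + 3.395% × 2.635 = 8.961%.
On $3,000,000,000: 0.08961 × $3,000,000,000 = $268,830,000.

$268,800,000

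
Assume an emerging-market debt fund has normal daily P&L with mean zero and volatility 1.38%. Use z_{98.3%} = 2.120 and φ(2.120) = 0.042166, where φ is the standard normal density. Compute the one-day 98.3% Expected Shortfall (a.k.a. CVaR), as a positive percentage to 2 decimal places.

3.42%

Tail multiplier: φ(z)/(1−α) = 0.042166 / 0.017 = 2.480.
ES = 1.38% × 2.480 = 3.422%.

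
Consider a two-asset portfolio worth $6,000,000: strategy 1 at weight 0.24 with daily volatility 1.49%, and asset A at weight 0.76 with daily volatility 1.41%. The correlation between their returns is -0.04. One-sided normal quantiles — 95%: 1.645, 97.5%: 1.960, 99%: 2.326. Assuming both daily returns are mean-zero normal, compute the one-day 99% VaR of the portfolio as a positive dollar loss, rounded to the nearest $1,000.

σ_p² = 0.24²·1.49² + 0.76²·1.41² + 2·-0.04·0.24·0.76·1.49·1.41 = 1.2455 (%²).
σ_p = √1.2455 = 1.116%.
VaR = 2.326 × 1.116% = 2.596%; on $6,000,000 that is $155,760.

$156,000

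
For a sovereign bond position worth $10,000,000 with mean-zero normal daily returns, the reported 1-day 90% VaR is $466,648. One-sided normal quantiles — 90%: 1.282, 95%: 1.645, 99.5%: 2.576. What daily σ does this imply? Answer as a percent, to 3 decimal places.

VaR as a fraction: $466,648 / $10,000,000 = 4.666%.
σ = VaR / z = 4.666% / 1.282 = 3.640%.

3.640%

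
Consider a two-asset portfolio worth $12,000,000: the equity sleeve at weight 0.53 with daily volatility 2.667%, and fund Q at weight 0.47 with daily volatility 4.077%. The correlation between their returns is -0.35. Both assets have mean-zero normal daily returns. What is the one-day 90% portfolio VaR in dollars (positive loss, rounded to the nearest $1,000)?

$299,000

σ_p² = 0.53²·2.667² + 0.47²·4.077² + 2·-0.35·0.53·0.47·2.667·4.077 = 3.7738 (%²).
σ_p = √3.7738 = 1.943%.
At 90%, z = 1.282.
VaR = 1.282 × 1.943% = 2.491%; on $12,000,000 that is $298,920.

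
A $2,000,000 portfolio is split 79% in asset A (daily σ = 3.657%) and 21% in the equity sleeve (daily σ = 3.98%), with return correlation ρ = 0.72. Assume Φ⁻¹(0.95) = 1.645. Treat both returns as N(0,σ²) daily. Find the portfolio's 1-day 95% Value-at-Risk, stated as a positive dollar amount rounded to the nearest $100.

σ_p² = 0.79²·3.657² + 0.21²·3.98² + 2·0.72·0.79·0.21·3.657·3.98 = 12.5222 (%²).
σ_p = √12.5222 = 3.539%.
VaR = 1.645 × 3.539% = 5.822%; on $2,000,000 that is $116,440.

$116,400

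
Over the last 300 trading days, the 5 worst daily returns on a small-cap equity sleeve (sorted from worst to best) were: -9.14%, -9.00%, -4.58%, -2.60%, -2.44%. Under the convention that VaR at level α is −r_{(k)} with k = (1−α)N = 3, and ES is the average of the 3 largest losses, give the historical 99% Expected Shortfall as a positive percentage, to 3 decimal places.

The 3 worst returns sum to -22.72%.
ES = −(-22.72%) / 3 = 7.5733…% ≈ 7.573%.

7.573%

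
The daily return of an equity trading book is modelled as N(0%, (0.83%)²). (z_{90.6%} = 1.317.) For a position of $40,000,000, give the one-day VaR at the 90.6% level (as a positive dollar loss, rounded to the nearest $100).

VaR = z·σ = 1.317 × 0.83% = 1.093%.
On $40,000,000: 0.01093 × $40,000,000 = $437,200.

$437,200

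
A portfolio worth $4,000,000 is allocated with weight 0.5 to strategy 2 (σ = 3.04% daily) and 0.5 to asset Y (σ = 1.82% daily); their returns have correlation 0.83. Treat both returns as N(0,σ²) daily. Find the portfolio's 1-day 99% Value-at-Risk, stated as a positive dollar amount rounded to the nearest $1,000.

$217,000

σ_p² = 0.5²·3.04² + 0.5²·1.82² + 2·0.83·0.5·0.5·3.04·1.82 = 5.4346 (%²).
σ_p = √5.4346 = 2.331%.
At 99%, z = 2.326.
VaR = 2.326 × 2.331% = 5.422%; on $4,000,000 that is $216,880.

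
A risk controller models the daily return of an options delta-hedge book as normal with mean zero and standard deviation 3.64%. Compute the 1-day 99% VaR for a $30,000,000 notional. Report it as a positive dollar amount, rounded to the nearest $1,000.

At 99% one-sided, z = 2.326.
VaR = z·σ = 2.326 × 3.64% = 8.467%.
On $30,000,000: 0.08467 × $30,000,000 = $2,540,100.

$2,540,000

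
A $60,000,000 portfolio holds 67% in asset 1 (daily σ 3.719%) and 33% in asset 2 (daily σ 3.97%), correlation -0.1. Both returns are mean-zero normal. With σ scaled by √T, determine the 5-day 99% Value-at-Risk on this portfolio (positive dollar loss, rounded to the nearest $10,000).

$8,420,000

σ_p = √(0.67²·3.719² + 0.33²·3.97² + 2·-0.1·0.67·0.33·3.719·3.97) = 2.697%.
σ_{5d} = 2.697% × √5 = 6.031%.
z(99%) = 2.326.
VaR = 2.326 × 6.031% = 14.028%; on $60,000,000 that is $8,416,800.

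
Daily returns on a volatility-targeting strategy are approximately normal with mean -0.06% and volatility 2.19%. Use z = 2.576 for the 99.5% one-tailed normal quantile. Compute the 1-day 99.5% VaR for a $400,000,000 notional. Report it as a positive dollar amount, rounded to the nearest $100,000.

$22,800,000

VaR = −μ + z·σ = −(-0.06%) + 2.576 × 2.19% = 5.701%.
On $400,000,000: 0.05701 × $400,000,000 = $22,804,000.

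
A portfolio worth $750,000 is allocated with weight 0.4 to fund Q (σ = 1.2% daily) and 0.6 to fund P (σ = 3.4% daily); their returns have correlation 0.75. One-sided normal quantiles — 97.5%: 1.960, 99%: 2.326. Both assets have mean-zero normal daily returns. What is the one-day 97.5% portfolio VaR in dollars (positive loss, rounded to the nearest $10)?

σ_p² = 0.4²·1.2² + 0.6²·3.4² + 2·0.75·0.4·0.6·1.2·3.4 = 5.8608 (%²).
σ_p = √5.8608 = 2.421%.
VaR = 1.960 × 2.421% = 4.745%; on $750,000 that is $35,588.

$35,590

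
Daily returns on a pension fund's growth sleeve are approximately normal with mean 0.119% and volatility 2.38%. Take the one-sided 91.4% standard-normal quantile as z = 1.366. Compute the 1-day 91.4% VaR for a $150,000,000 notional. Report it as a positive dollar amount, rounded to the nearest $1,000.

VaR = −μ + z·σ = −(0.119%) + 1.366 × 2.38% = 3.132%.
On $150,000,000: 0.03132 × $150,000,000 = $4,698,000.

$4,698,000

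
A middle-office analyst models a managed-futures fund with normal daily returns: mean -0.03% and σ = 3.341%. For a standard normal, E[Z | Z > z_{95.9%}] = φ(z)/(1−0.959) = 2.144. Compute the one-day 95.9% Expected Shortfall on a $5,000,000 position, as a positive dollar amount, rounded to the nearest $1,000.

ES = −(-0.03%) + 3.341% × 2.144 = 7.193%.
On $5,000,000: 0.07193 × $5,000,000 = $359,650.

$360,000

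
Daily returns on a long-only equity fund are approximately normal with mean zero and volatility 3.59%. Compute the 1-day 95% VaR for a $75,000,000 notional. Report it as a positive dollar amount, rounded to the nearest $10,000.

$4,430,000

At 95% one-sided, z = 1.645.
VaR = z·σ = 1.645 × 3.59% = 5.906%.
On $75,000,000: 0.05906 × $75,000,000 = $4,429,500.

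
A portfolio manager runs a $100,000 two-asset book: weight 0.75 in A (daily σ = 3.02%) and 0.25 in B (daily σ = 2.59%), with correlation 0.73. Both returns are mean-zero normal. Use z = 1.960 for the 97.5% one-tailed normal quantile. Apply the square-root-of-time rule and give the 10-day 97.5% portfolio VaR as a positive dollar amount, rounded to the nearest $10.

$17,190

σ_p = √(0.75²·3.02² + 0.25²·2.59² + 2·0.73·0.75·0.25·3.02·2.59) = 2.773%.
σ_{10d} = 2.773% × √10 = 8.769%.
VaR = 1.960 × 8.769% = 17.187%; on $100,000 that is $17,187.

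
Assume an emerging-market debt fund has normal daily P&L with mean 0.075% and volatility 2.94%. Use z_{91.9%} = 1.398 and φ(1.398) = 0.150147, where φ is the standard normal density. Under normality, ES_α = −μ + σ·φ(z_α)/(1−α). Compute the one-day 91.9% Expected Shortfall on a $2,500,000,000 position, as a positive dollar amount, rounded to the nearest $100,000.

Tail multiplier: φ(z)/(1−α) = 0.150147 / 0.081 = 1.854.
ES = −(0.075%) + 2.94% × 1.854 = 5.376%.
On $2,500,000,000: 0.05376 × $2,500,000,000 = $134,400,000.

$134,400,000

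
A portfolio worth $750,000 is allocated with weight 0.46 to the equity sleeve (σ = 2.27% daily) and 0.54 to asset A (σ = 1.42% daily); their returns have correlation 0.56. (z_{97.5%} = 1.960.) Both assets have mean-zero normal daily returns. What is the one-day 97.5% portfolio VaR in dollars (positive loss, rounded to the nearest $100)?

$23,600

σ_p² = 0.46²·2.27² + 0.54²·1.42² + 2·0.56·0.46·0.54·2.27·1.42 = 2.5751 (%²).
σ_p = √2.5751 = 1.605%.
VaR = 1.960 × 1.605% = 3.146%; on $750,000 that is $23,595.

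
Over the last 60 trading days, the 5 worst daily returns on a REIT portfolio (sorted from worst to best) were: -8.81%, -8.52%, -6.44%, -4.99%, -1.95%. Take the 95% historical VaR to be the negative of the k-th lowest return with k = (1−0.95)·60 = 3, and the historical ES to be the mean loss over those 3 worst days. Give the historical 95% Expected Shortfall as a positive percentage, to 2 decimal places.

7.92%

The 3 worst returns sum to -23.77%.
ES = −(-23.77%) / 3 = 7.9233…% ≈ 7.92%.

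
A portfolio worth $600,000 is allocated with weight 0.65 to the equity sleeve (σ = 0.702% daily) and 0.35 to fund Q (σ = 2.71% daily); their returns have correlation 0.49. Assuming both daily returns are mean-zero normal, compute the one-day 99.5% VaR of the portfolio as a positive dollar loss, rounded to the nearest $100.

$19,100

σ_p² = 0.65²·0.702² + 0.35²·2.71² + 2·0.49·0.65·0.35·0.702·2.71 = 1.5320 (%²).
σ_p = √1.5320 = 1.238%.
At 99.5%, z = 2.576.
VaR = 2.576 × 1.238% = 3.189%; on $600,000 that is $19,134.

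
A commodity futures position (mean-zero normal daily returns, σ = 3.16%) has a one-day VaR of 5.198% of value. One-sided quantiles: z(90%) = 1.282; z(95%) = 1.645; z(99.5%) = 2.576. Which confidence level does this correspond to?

Implied z = VaR/σ = 5.198 / 3.16 = 1.645.
This matches z(95%) = 1.645.

95%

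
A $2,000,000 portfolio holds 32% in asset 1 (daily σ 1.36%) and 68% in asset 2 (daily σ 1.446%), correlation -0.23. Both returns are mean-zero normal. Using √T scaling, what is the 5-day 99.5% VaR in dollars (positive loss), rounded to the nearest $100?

σ_p = √(0.32²·1.36² + 0.68²·1.446² + 2·-0.23·0.32·0.68·1.36·1.446) = 0.979%.
σ_{5d} = 0.979% × √5 = 2.189%.
z(99.5%) = 2.576.
VaR = 2.576 × 2.189% = 5.639%; on $2,000,000 that is $112,780.

$112,800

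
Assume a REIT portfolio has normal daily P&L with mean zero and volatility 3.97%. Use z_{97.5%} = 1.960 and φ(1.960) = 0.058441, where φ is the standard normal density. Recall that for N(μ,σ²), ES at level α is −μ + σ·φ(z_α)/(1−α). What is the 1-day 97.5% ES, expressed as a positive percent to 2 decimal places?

Tail multiplier: φ(z)/(1−α) = 0.058441 / 0.025 = 2.338.
ES = 3.97% × 2.338 = 9.282%.

9.28%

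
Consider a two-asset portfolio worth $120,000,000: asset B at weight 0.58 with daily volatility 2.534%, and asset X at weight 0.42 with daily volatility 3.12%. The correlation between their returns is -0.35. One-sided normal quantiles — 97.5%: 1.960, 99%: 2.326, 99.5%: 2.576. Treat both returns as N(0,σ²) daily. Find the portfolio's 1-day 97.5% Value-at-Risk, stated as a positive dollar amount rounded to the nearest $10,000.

$3,740,000

σ_p² = 0.58²·2.534² + 0.42²·3.12² + 2·-0.35·0.58·0.42·2.534·3.12 = 2.5291 (%²).
σ_p = √2.5291 = 1.590%.
VaR = 1.960 × 1.590% = 3.116%; on $120,000,000 that is $3,739,200.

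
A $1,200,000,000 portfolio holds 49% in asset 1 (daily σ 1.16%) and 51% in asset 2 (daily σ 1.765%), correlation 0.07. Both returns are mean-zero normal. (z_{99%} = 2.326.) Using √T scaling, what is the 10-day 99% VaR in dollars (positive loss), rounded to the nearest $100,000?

$96,900,000

σ_p = √(0.49²·1.16² + 0.51²·1.765² + 2·0.07·0.49·0.51·1.16·1.765) = 1.098%.
σ_{10d} = 1.098% × √10 = 3.472%.
VaR = 2.326 × 3.472% = 8.076%; on $1,200,000,000 that is $96,912,000.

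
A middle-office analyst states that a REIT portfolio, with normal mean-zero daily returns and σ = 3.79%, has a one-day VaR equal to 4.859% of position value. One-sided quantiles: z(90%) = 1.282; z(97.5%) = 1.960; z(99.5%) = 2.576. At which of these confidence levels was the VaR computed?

90%

Implied z = VaR/σ = 4.859 / 3.79 = 1.282.
This matches z(90%) = 1.282.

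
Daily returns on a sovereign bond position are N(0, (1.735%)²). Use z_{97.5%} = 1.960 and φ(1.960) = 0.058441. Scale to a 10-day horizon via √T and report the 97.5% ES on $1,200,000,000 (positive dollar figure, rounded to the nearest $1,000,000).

σ_{10d} = 1.735% × √10 = 5.487%.
ES multiplier = φ(z)/(1−α) = 0.058441/0.025 = 2.338.
ES = 5.487% × 2.338 = 12.829%; on $1,200,000,000: $153,948,000.

$154,000,000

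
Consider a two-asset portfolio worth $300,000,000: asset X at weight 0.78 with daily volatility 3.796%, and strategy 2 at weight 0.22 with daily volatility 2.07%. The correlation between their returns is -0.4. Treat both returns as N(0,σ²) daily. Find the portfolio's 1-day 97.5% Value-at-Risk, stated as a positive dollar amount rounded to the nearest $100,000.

σ_p² = 0.78²·3.796² + 0.22²·2.07² + 2·-0.4·0.78·0.22·3.796·2.07 = 7.8955 (%²).
σ_p = √7.8955 = 2.810%.
At 97.5%, z = 1.960.
VaR = 1.960 × 2.810% = 5.508%; on $300,000,000 that is $16,524,000.

$16,500,000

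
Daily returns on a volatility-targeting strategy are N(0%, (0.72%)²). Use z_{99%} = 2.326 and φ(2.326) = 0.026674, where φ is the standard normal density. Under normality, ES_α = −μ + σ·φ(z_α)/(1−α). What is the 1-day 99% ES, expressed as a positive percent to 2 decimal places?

Tail multiplier: φ(z)/(1−α) = 0.026674 / 0.01 = 2.667.
ES = 0.72% × 2.667 = 1.920%.

1.92%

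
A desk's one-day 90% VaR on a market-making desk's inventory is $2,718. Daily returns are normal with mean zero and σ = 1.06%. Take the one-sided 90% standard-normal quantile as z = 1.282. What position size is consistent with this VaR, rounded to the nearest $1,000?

VaR as a fraction of value: z·σ = 1.282 × 1.06% = 1.35892%.
Position = $2,718 / 0.0135892 = $200,012.

$200,000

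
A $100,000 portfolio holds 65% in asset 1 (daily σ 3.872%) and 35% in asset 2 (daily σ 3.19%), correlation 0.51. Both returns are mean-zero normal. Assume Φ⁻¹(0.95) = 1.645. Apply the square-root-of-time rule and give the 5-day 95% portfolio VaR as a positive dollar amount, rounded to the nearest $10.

σ_p = √(0.65²·3.872² + 0.35²·3.19² + 2·0.51·0.65·0.35·3.872·3.19) = 3.232%.
σ_{5d} = 3.232% × √5 = 7.227%.
VaR = 1.645 × 7.227% = 11.888%; on $100,000 that is $11,888.

$11,890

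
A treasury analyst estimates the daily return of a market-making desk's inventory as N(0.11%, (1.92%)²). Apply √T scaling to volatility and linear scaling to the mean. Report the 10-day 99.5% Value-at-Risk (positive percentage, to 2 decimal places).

14.54%

At 99.5%, z = 2.576.
σ_{10d} = 1.92% × √10 = 6.072%; μ_{10d} = 10 × 0.11% = 1.100%.
VaR = −(1.100%) + 2.576 × 6.072% = 14.541%.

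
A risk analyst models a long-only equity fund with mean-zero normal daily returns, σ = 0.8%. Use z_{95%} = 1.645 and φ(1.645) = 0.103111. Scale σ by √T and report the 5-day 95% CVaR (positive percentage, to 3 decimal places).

σ_{5d} = 0.8% × √5 = 1.789%.
ES multiplier = φ(z)/(1−α) = 0.103111/0.05 = 2.062.
ES = 1.789% × 2.062 = 3.689%.

3.689%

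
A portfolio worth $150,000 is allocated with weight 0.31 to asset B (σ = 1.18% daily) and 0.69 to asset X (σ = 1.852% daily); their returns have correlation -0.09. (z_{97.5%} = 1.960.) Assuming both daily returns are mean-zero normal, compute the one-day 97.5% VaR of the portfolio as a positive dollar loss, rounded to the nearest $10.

$3,810

σ_p² = 0.31²·1.18² + 0.69²·1.852² + 2·-0.09·0.31·0.69·1.18·1.852 = 1.6826 (%²).
σ_p = √1.6826 = 1.297%.
VaR = 1.960 × 1.297% = 2.542%; on $150,000 that is $3,813.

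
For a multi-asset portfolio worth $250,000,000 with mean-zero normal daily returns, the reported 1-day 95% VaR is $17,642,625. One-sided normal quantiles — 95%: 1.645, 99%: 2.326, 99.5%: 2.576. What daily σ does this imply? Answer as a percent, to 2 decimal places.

4.29%

VaR as a fraction: $17,642,625 / $250,000,000 = 7.057%.
σ = VaR / z = 7.057% / 1.645 = 4.290%.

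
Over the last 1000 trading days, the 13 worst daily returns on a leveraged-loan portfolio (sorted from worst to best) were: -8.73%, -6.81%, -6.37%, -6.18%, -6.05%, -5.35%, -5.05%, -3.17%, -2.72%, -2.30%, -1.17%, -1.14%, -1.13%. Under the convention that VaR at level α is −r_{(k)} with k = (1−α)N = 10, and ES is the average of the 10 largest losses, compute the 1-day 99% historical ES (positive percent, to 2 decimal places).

5.27%

The 10 worst returns sum to -52.73%.
ES = −(-52.73%) / 10 = 5.273% ≈ 5.27%.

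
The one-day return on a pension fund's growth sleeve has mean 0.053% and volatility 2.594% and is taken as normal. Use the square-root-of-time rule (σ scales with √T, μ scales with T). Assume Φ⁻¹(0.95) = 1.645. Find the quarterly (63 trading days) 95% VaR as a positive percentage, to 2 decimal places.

σ_{63d} = 2.594% × √63 = 20.589%; μ_{63d} = 63 × 0.053% = 3.339%.
VaR = −(3.339%) + 1.645 × 20.589% = 30.530%.

30.53%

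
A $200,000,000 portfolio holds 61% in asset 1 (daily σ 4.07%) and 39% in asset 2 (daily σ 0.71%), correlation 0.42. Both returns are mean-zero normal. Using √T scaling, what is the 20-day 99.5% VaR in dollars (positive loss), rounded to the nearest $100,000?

$60,200,000

σ_p = √(0.61²·4.07² + 0.39²·0.71² + 2·0.42·0.61·0.39·4.07·0.71) = 2.611%.
σ_{20d} = 2.611% × √20 = 11.677%.
z(99.5%) = 2.576.
VaR = 2.576 × 11.677% = 30.080%; on $200,000,000 that is $60,160,000.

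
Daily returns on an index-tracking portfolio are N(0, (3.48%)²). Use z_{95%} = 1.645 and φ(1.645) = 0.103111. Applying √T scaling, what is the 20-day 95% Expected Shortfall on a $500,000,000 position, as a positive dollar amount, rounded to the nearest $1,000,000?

σ_{20d} = 3.48% × √20 = 15.563%.
ES multiplier = φ(z)/(1−α) = 0.103111/0.05 = 2.062.
ES = 15.563% × 2.062 = 32.091%; on $500,000,000: $160,455,000.

$160,000,000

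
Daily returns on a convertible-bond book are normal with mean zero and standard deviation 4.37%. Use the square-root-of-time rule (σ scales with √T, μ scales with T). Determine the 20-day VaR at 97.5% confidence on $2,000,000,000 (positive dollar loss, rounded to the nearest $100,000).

At 97.5%, z = 1.960.
σ_{20d} = 4.37% × √20 = 19.543%.
VaR = 1.960 × 19.543% = 38.304%.
On $2,000,000,000: 0.38304 × $2,000,000,000 = $766,080,000.

$766,100,000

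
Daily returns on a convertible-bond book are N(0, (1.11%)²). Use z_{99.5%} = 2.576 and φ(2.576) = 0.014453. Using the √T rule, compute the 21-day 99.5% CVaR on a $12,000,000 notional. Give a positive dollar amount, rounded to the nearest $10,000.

σ_{21d} = 1.11% × √21 = 5.087%.
ES multiplier = φ(z)/(1−α) = 0.014453/0.005 = 2.891.
ES = 5.087% × 2.891 = 14.707%; on $12,000,000: $1,764,840.

$1,760,000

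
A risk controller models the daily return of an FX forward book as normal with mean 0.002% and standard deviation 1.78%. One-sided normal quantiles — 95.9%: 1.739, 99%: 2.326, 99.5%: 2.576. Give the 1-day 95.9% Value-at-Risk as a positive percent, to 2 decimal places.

3.09%

VaR = −μ + z·σ = −(0.002%) + 1.739 × 1.78% = 3.093%.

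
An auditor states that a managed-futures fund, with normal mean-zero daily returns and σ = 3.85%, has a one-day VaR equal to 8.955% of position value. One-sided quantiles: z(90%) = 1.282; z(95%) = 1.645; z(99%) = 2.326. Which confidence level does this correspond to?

99%

Implied z = VaR/σ = 8.955 / 3.85 = 2.326.
This matches z(99%) = 2.326.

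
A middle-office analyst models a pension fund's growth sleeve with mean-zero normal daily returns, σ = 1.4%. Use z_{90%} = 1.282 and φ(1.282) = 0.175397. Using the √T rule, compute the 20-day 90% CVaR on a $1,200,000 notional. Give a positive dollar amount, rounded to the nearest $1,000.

$132,000

σ_{20d} = 1.4% × √20 = 6.261%.
ES multiplier = φ(z)/(1−α) = 0.175397/0.1 = 1.754.
ES = 6.261% × 1.754 = 10.982%; on $1,200,000: $131,784.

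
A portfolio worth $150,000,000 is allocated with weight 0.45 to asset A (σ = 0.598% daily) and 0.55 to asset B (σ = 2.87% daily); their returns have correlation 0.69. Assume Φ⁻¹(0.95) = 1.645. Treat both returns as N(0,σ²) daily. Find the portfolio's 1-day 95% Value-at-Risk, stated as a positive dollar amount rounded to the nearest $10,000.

$4,380,000

σ_p² = 0.45²·0.598² + 0.55²·2.87² + 2·0.69·0.45·0.55·0.598·2.87 = 3.1503 (%²).
σ_p = √3.1503 = 1.775%.
VaR = 1.645 × 1.775% = 2.920%; on $150,000,000 that is $4,380,000.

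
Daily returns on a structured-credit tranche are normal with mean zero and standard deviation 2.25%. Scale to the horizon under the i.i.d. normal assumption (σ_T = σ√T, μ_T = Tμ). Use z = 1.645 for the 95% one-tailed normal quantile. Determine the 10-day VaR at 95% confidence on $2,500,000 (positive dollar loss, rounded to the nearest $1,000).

σ_{10d} = 2.25% × √10 = 7.115%.
VaR = 1.645 × 7.115% = 11.704%.
On $2,500,000: 0.11704 × $2,500,000 = $292,600.

$293,000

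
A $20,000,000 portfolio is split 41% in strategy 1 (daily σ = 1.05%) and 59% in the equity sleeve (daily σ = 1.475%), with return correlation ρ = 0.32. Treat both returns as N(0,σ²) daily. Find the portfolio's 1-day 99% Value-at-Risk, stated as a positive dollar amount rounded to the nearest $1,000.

$506,000

σ_p² = 0.41²·1.05² + 0.59²·1.475² + 2·0.32·0.41·0.59·1.05·1.475 = 1.1824 (%²).
σ_p = √1.1824 = 1.087%.
At 99%, z = 2.326.
VaR = 2.326 × 1.087% = 2.528%; on $20,000,000 that is $505,600.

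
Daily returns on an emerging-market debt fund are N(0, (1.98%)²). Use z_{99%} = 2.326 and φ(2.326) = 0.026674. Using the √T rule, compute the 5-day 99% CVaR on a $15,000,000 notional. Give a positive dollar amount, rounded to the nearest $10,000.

σ_{5d} = 1.98% × √5 = 4.427%.
ES multiplier = φ(z)/(1−α) = 0.026674/0.01 = 2.667.
ES = 4.427% × 2.667 = 11.807%; on $15,000,000: $1,771,050.

$1,770,000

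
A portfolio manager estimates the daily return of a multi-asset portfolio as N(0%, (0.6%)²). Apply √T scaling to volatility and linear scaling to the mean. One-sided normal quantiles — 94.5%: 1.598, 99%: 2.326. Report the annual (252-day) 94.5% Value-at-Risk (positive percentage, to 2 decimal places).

15.22%

σ_{252d} = 0.6% × √252 = 9.525%.
VaR = 1.598 × 9.525% = 15.221%.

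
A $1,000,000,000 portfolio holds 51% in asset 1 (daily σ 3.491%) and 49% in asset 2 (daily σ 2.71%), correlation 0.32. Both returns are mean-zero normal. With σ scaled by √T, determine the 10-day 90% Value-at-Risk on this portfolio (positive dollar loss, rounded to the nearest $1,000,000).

σ_p = √(0.51²·3.491² + 0.49²·2.71² + 2·0.32·0.51·0.49·3.491·2.71) = 2.539%.
σ_{10d} = 2.539% × √10 = 8.029%.
z(90%) = 1.282.
VaR = 1.282 × 8.029% = 10.293%; on $1,000,000,000 that is $102,930,000.

$103,000,000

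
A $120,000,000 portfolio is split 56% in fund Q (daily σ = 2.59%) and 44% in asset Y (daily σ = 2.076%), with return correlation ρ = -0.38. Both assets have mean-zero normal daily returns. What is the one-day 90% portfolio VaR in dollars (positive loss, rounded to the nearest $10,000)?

$2,140,000

σ_p² = 0.56²·2.59² + 0.44²·2.076² + 2·-0.38·0.56·0.44·2.59·2.076 = 1.9311 (%²).
σ_p = √1.9311 = 1.390%.
At 90%, z = 1.282.
VaR = 1.282 × 1.390% = 1.782%; on $120,000,000 that is $2,138,400.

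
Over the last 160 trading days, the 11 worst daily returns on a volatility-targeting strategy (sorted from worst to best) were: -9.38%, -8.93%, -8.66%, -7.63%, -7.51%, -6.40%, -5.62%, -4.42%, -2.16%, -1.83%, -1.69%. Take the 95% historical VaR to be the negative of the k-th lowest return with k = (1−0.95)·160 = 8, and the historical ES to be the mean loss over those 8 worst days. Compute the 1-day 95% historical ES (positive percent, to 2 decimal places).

The 8 worst returns sum to -58.55%.
ES = −(-58.55%) / 8 = 7.31875% ≈ 7.32%.

7.32%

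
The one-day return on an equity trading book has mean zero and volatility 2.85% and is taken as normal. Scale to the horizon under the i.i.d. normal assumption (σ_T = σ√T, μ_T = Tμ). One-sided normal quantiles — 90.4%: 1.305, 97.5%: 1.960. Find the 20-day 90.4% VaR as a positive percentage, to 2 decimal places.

σ_{20d} = 2.85% × √20 = 12.746%.
VaR = 1.305 × 12.746% = 16.634%.

16.63%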